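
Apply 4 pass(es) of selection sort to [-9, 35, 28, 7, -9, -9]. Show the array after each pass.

Pass 1: Select minimum -9 at index 0, swap -> [-9, 35, 28, 7, -9, -9]
Pass 2: Select minimum -9 at index 4, swap -> [-9, -9, 28, 7, 35, -9]
Pass 3: Select minimum -9 at index 5, swap -> [-9, -9, -9, 7, 35, 28]
Pass 4: Select minimum 7 at index 3, swap -> [-9, -9, -9, 7, 35, 28]


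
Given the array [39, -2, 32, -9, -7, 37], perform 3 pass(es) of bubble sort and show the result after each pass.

After pass 1: [-2, 32, -9, -7, 37, 39] (5 swaps)
After pass 2: [-2, -9, -7, 32, 37, 39] (2 swaps)
After pass 3: [-9, -7, -2, 32, 37, 39] (2 swaps)
Total swaps: 9


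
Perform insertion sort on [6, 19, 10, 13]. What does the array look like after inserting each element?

First element 6 is already 'sorted'
Insert 19: shifted 0 elements -> [6, 19, 10, 13]
Insert 10: shifted 1 elements -> [6, 10, 19, 13]
Insert 13: shifted 1 elements -> [6, 10, 13, 19]


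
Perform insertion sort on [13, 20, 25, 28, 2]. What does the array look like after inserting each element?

First element 13 is already 'sorted'
Insert 20: shifted 0 elements -> [13, 20, 25, 28, 2]
Insert 25: shifted 0 elements -> [13, 20, 25, 28, 2]
Insert 28: shifted 0 elements -> [13, 20, 25, 28, 2]
Insert 2: shifted 4 elements -> [2, 13, 20, 25, 28]


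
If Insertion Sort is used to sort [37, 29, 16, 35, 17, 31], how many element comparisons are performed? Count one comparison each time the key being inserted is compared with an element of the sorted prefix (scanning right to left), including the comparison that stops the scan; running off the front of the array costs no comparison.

Insert 29: 37 > 29 (shift), reached front = 1 comparison(s) -> [29, 37, 16, 35, 17, 31]
Insert 16: 37 > 16 (shift), 29 > 16 (shift), reached front = 2 comparison(s) -> [16, 29, 37, 35, 17, 31]
Insert 35: 37 > 35 (shift), 29 <= 35 (stop) = 2 comparison(s) -> [16, 29, 35, 37, 17, 31]
Insert 17: 37 > 17 (shift), 35 > 17 (shift), 29 > 17 (shift), 16 <= 17 (stop) = 4 comparison(s) -> [16, 17, 29, 35, 37, 31]
Insert 31: 37 > 31 (shift), 35 > 31 (shift), 29 <= 31 (stop) = 3 comparison(s) -> [16, 17, 29, 31, 35, 37]
Total comparisons: 1 + 2 + 2 + 4 + 3 = 12


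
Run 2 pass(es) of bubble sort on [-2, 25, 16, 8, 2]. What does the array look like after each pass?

After pass 1: [-2, 16, 8, 2, 25] (3 swaps)
After pass 2: [-2, 8, 2, 16, 25] (2 swaps)
Total swaps: 5


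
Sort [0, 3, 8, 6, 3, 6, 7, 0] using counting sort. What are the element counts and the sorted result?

Count array: [2, 0, 0, 2, 0, 0, 2, 1, 1]
(count[i] = number of elements equal to i)
Cumulative count: [2, 2, 2, 4, 4, 4, 6, 7, 8]
Sorted: [0, 0, 3, 3, 6, 6, 7, 8]


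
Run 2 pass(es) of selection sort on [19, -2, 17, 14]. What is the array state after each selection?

Pass 1: Select minimum -2 at index 1, swap -> [-2, 19, 17, 14]
Pass 2: Select minimum 14 at index 3, swap -> [-2, 14, 17, 19]


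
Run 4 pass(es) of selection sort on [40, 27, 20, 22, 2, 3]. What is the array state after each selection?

Pass 1: Select minimum 2 at index 4, swap -> [2, 27, 20, 22, 40, 3]
Pass 2: Select minimum 3 at index 5, swap -> [2, 3, 20, 22, 40, 27]
Pass 3: Select minimum 20 at index 2, swap -> [2, 3, 20, 22, 40, 27]
Pass 4: Select minimum 22 at index 3, swap -> [2, 3, 20, 22, 40, 27]


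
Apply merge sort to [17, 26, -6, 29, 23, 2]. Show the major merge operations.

Divide and conquer:
  Merge [26] + [-6] -> [-6, 26]
  Merge [17] + [-6, 26] -> [-6, 17, 26]
  Merge [23] + [2] -> [2, 23]
  Merge [29] + [2, 23] -> [2, 23, 29]
  Merge [-6, 17, 26] + [2, 23, 29] -> [-6, 2, 17, 23, 26, 29]


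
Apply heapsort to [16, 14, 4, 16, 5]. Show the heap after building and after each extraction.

Build heap: [16, 16, 4, 14, 5]
Extract 16: [16, 14, 4, 5, 16]
Extract 16: [14, 5, 4, 16, 16]
Extract 14: [5, 4, 14, 16, 16]
Extract 5: [4, 5, 14, 16, 16]


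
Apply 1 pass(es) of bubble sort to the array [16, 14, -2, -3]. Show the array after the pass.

After pass 1: [14, -2, -3, 16] (3 swaps)
Total swaps: 3


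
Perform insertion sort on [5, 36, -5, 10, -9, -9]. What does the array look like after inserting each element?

First element 5 is already 'sorted'
Insert 36: shifted 0 elements -> [5, 36, -5, 10, -9, -9]
Insert -5: shifted 2 elements -> [-5, 5, 36, 10, -9, -9]
Insert 10: shifted 1 elements -> [-5, 5, 10, 36, -9, -9]
Insert -9: shifted 4 elements -> [-9, -5, 5, 10, 36, -9]
Insert -9: shifted 4 elements -> [-9, -9, -5, 5, 10, 36]


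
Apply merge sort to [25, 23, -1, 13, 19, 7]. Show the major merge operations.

Divide and conquer:
  Merge [23] + [-1] -> [-1, 23]
  Merge [25] + [-1, 23] -> [-1, 23, 25]
  Merge [19] + [7] -> [7, 19]
  Merge [13] + [7, 19] -> [7, 13, 19]
  Merge [-1, 23, 25] + [7, 13, 19] -> [-1, 7, 13, 19, 23, 25]


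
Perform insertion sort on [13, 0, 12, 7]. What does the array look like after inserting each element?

First element 13 is already 'sorted'
Insert 0: shifted 1 elements -> [0, 13, 12, 7]
Insert 12: shifted 1 elements -> [0, 12, 13, 7]
Insert 7: shifted 2 elements -> [0, 7, 12, 13]


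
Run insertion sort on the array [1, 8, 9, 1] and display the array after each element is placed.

First element 1 is already 'sorted'
Insert 8: shifted 0 elements -> [1, 8, 9, 1]
Insert 9: shifted 0 elements -> [1, 8, 9, 1]
Insert 1: shifted 2 elements -> [1, 1, 8, 9]


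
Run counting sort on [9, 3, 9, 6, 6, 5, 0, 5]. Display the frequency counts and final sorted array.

Count array: [1, 0, 0, 1, 0, 2, 2, 0, 0, 2]
(count[i] = number of elements equal to i)
Cumulative count: [1, 1, 1, 2, 2, 4, 6, 6, 6, 8]
Sorted: [0, 3, 5, 5, 6, 6, 9, 9]


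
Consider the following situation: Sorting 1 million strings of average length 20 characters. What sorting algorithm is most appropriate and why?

Best choice: MSD radix sort or Mergesort
Reason: MSD radix sort is a non-comparison sort that buckets the strings by successive character positions, running in time proportional to the total number of characters examined rather than O(n log n) string comparisons; mergesort is a stable O(n log n)-comparison alternative that works for arbitrary variable-length keys


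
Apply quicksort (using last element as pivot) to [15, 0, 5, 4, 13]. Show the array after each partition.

Partition 1: pivot=13 at index 3 -> [0, 5, 4, 13, 15]
Partition 2: pivot=4 at index 1 -> [0, 4, 5, 13, 15]


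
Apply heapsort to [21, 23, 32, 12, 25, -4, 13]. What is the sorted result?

Build heap: [32, 25, 21, 12, 23, -4, 13]
Extract 32: [25, 23, 21, 12, 13, -4, 32]
Extract 25: [23, 13, 21, 12, -4, 25, 32]
Extract 23: [21, 13, -4, 12, 23, 25, 32]
Extract 21: [13, 12, -4, 21, 23, 25, 32]
Extract 13: [12, -4, 13, 21, 23, 25, 32]
Extract 12: [-4, 12, 13, 21, 23, 25, 32]


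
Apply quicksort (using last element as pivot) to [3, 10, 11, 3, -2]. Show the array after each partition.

Partition 1: pivot=-2 at index 0 -> [-2, 10, 11, 3, 3]
Partition 2: pivot=3 at index 2 -> [-2, 3, 3, 10, 11]
Partition 3: pivot=11 at index 4 -> [-2, 3, 3, 10, 11]


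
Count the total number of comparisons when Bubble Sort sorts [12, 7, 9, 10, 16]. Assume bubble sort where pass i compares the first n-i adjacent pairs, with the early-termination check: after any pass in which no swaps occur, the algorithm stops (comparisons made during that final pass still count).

Pass 1: compare adjacent pairs (0,1)..(3,4) = 4 comparison(s), 3 swap(s) -> [7, 9, 10, 12, 16]
Pass 2: compare adjacent pairs (0,1)..(2,3) = 3 comparison(s), 0 swap(s) -> [7, 9, 10, 12, 16]
No swaps in this pass, so bubble sort stops here.
Total comparisons: 4 + 3 = 7


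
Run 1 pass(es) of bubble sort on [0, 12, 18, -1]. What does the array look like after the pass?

After pass 1: [0, 12, -1, 18] (1 swaps)
Total swaps: 1


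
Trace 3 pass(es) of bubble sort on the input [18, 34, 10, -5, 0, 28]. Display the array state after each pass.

After pass 1: [18, 10, -5, 0, 28, 34] (4 swaps)
After pass 2: [10, -5, 0, 18, 28, 34] (3 swaps)
After pass 3: [-5, 0, 10, 18, 28, 34] (2 swaps)
Total swaps: 9


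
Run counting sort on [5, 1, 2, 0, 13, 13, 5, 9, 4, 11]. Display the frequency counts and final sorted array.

Count array: [1, 1, 1, 0, 1, 2, 0, 0, 0, 1, 0, 1, 0, 2]
(count[i] = number of elements equal to i)
Cumulative count: [1, 2, 3, 3, 4, 6, 6, 6, 6, 7, 7, 8, 8, 10]
Sorted: [0, 1, 2, 4, 5, 5, 9, 11, 13, 13]


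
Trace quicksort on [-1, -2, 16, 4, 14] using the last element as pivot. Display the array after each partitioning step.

Partition 1: pivot=14 at index 3 -> [-1, -2, 4, 14, 16]
Partition 2: pivot=4 at index 2 -> [-1, -2, 4, 14, 16]
Partition 3: pivot=-2 at index 0 -> [-2, -1, 4, 14, 16]


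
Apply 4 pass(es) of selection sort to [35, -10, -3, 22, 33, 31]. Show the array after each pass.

Pass 1: Select minimum -10 at index 1, swap -> [-10, 35, -3, 22, 33, 31]
Pass 2: Select minimum -3 at index 2, swap -> [-10, -3, 35, 22, 33, 31]
Pass 3: Select minimum 22 at index 3, swap -> [-10, -3, 22, 35, 33, 31]
Pass 4: Select minimum 31 at index 5, swap -> [-10, -3, 22, 31, 33, 35]


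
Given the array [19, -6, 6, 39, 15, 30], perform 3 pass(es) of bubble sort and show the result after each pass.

After pass 1: [-6, 6, 19, 15, 30, 39] (4 swaps)
After pass 2: [-6, 6, 15, 19, 30, 39] (1 swaps)
After pass 3: [-6, 6, 15, 19, 30, 39] (0 swaps)
Total swaps: 5


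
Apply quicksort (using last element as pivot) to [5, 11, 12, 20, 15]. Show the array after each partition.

Partition 1: pivot=15 at index 3 -> [5, 11, 12, 15, 20]
Partition 2: pivot=12 at index 2 -> [5, 11, 12, 15, 20]
Partition 3: pivot=11 at index 1 -> [5, 11, 12, 15, 20]


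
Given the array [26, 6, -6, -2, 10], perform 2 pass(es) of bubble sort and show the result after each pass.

After pass 1: [6, -6, -2, 10, 26] (4 swaps)
After pass 2: [-6, -2, 6, 10, 26] (2 swaps)
Total swaps: 6


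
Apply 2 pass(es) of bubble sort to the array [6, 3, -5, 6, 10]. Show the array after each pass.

After pass 1: [3, -5, 6, 6, 10] (2 swaps)
After pass 2: [-5, 3, 6, 6, 10] (1 swaps)
Total swaps: 3


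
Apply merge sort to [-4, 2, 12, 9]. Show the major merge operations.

Divide and conquer:
  Merge [-4] + [2] -> [-4, 2]
  Merge [12] + [9] -> [9, 12]
  Merge [-4, 2] + [9, 12] -> [-4, 2, 9, 12]


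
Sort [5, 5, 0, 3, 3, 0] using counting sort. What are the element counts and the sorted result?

Count array: [2, 0, 0, 2, 0, 2]
(count[i] = number of elements equal to i)
Cumulative count: [2, 2, 2, 4, 4, 6]
Sorted: [0, 0, 3, 3, 5, 5]


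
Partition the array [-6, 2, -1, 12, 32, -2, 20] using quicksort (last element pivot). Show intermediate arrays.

Partition 1: pivot=20 at index 5 -> [-6, 2, -1, 12, -2, 20, 32]
Partition 2: pivot=-2 at index 1 -> [-6, -2, -1, 12, 2, 20, 32]
Partition 3: pivot=2 at index 3 -> [-6, -2, -1, 2, 12, 20, 32]


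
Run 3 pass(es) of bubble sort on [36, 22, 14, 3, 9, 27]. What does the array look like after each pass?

After pass 1: [22, 14, 3, 9, 27, 36] (5 swaps)
After pass 2: [14, 3, 9, 22, 27, 36] (3 swaps)
After pass 3: [3, 9, 14, 22, 27, 36] (2 swaps)
Total swaps: 10


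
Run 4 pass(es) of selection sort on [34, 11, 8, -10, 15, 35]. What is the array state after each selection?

Pass 1: Select minimum -10 at index 3, swap -> [-10, 11, 8, 34, 15, 35]
Pass 2: Select minimum 8 at index 2, swap -> [-10, 8, 11, 34, 15, 35]
Pass 3: Select minimum 11 at index 2, swap -> [-10, 8, 11, 34, 15, 35]
Pass 4: Select minimum 15 at index 4, swap -> [-10, 8, 11, 15, 34, 35]


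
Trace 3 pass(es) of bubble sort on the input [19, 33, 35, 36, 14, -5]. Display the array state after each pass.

After pass 1: [19, 33, 35, 14, -5, 36] (2 swaps)
After pass 2: [19, 33, 14, -5, 35, 36] (2 swaps)
After pass 3: [19, 14, -5, 33, 35, 36] (2 swaps)
Total swaps: 6


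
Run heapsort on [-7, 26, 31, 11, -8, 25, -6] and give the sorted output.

Build heap: [31, 26, 25, 11, -8, -7, -6]
Extract 31: [26, 11, 25, -6, -8, -7, 31]
Extract 26: [25, 11, -7, -6, -8, 26, 31]
Extract 25: [11, -6, -7, -8, 25, 26, 31]
Extract 11: [-6, -8, -7, 11, 25, 26, 31]
Extract -6: [-7, -8, -6, 11, 25, 26, 31]
Extract -7: [-8, -7, -6, 11, 25, 26, 31]


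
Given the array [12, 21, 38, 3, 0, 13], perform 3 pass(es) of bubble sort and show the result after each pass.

After pass 1: [12, 21, 3, 0, 13, 38] (3 swaps)
After pass 2: [12, 3, 0, 13, 21, 38] (3 swaps)
After pass 3: [3, 0, 12, 13, 21, 38] (2 swaps)
Total swaps: 8


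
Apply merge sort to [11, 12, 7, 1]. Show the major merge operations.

Divide and conquer:
  Merge [11] + [12] -> [11, 12]
  Merge [7] + [1] -> [1, 7]
  Merge [11, 12] + [1, 7] -> [1, 7, 11, 12]


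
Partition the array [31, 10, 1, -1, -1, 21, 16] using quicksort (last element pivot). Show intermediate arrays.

Partition 1: pivot=16 at index 4 -> [10, 1, -1, -1, 16, 21, 31]
Partition 2: pivot=-1 at index 1 -> [-1, -1, 10, 1, 16, 21, 31]
Partition 3: pivot=1 at index 2 -> [-1, -1, 1, 10, 16, 21, 31]
Partition 4: pivot=31 at index 6 -> [-1, -1, 1, 10, 16, 21, 31]


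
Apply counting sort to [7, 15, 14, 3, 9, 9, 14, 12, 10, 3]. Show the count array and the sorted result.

Count array: [0, 0, 0, 2, 0, 0, 0, 1, 0, 2, 1, 0, 1, 0, 2, 1]
(count[i] = number of elements equal to i)
Cumulative count: [0, 0, 0, 2, 2, 2, 2, 3, 3, 5, 6, 6, 7, 7, 9, 10]
Sorted: [3, 3, 7, 9, 9, 10, 12, 14, 14, 15]


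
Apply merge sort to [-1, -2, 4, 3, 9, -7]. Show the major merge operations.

Divide and conquer:
  Merge [-2] + [4] -> [-2, 4]
  Merge [-1] + [-2, 4] -> [-2, -1, 4]
  Merge [9] + [-7] -> [-7, 9]
  Merge [3] + [-7, 9] -> [-7, 3, 9]
  Merge [-2, -1, 4] + [-7, 3, 9] -> [-7, -2, -1, 3, 4, 9]


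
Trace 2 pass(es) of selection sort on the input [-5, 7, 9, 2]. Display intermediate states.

Pass 1: Select minimum -5 at index 0, swap -> [-5, 7, 9, 2]
Pass 2: Select minimum 2 at index 3, swap -> [-5, 2, 9, 7]


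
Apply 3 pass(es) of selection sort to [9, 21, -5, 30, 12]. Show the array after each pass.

Pass 1: Select minimum -5 at index 2, swap -> [-5, 21, 9, 30, 12]
Pass 2: Select minimum 9 at index 2, swap -> [-5, 9, 21, 30, 12]
Pass 3: Select minimum 12 at index 4, swap -> [-5, 9, 12, 30, 21]


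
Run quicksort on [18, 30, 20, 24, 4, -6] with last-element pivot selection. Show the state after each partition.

Partition 1: pivot=-6 at index 0 -> [-6, 30, 20, 24, 4, 18]
Partition 2: pivot=18 at index 2 -> [-6, 4, 18, 24, 30, 20]
Partition 3: pivot=20 at index 3 -> [-6, 4, 18, 20, 30, 24]
Partition 4: pivot=24 at index 4 -> [-6, 4, 18, 20, 24, 30]


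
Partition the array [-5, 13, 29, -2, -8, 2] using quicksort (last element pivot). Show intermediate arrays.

Partition 1: pivot=2 at index 3 -> [-5, -2, -8, 2, 29, 13]
Partition 2: pivot=-8 at index 0 -> [-8, -2, -5, 2, 29, 13]
Partition 3: pivot=-5 at index 1 -> [-8, -5, -2, 2, 29, 13]
Partition 4: pivot=13 at index 4 -> [-8, -5, -2, 2, 13, 29]


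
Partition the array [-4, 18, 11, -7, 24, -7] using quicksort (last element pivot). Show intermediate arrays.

Partition 1: pivot=-7 at index 1 -> [-7, -7, 11, -4, 24, 18]
Partition 2: pivot=18 at index 4 -> [-7, -7, 11, -4, 18, 24]
Partition 3: pivot=-4 at index 2 -> [-7, -7, -4, 11, 18, 24]


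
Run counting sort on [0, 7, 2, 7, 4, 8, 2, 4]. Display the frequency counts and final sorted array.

Count array: [1, 0, 2, 0, 2, 0, 0, 2, 1]
(count[i] = number of elements equal to i)
Cumulative count: [1, 1, 3, 3, 5, 5, 5, 7, 8]
Sorted: [0, 2, 2, 4, 4, 7, 7, 8]


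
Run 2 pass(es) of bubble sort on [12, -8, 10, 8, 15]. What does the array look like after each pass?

After pass 1: [-8, 10, 8, 12, 15] (3 swaps)
After pass 2: [-8, 8, 10, 12, 15] (1 swaps)
Total swaps: 4


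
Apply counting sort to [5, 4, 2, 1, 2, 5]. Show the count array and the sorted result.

Count array: [0, 1, 2, 0, 1, 2]
(count[i] = number of elements equal to i)
Cumulative count: [0, 1, 3, 3, 4, 6]
Sorted: [1, 2, 2, 4, 5, 5]


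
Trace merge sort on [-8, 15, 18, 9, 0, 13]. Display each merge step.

Divide and conquer:
  Merge [15] + [18] -> [15, 18]
  Merge [-8] + [15, 18] -> [-8, 15, 18]
  Merge [0] + [13] -> [0, 13]
  Merge [9] + [0, 13] -> [0, 9, 13]
  Merge [-8, 15, 18] + [0, 9, 13] -> [-8, 0, 9, 13, 15, 18]


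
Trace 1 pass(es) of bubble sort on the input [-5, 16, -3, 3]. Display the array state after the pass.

After pass 1: [-5, -3, 3, 16] (2 swaps)
Total swaps: 2


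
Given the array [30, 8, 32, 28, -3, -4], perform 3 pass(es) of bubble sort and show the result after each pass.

After pass 1: [8, 30, 28, -3, -4, 32] (4 swaps)
After pass 2: [8, 28, -3, -4, 30, 32] (3 swaps)
After pass 3: [8, -3, -4, 28, 30, 32] (2 swaps)
Total swaps: 9


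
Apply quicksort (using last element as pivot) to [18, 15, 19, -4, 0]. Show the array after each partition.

Partition 1: pivot=0 at index 1 -> [-4, 0, 19, 18, 15]
Partition 2: pivot=15 at index 2 -> [-4, 0, 15, 18, 19]
Partition 3: pivot=19 at index 4 -> [-4, 0, 15, 18, 19]


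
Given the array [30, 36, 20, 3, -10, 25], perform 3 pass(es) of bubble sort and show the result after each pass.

After pass 1: [30, 20, 3, -10, 25, 36] (4 swaps)
After pass 2: [20, 3, -10, 25, 30, 36] (4 swaps)
After pass 3: [3, -10, 20, 25, 30, 36] (2 swaps)
Total swaps: 10


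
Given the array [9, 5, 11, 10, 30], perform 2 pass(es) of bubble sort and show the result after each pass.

After pass 1: [5, 9, 10, 11, 30] (2 swaps)
After pass 2: [5, 9, 10, 11, 30] (0 swaps)
Total swaps: 2


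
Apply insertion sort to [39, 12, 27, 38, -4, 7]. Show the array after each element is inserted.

First element 39 is already 'sorted'
Insert 12: shifted 1 elements -> [12, 39, 27, 38, -4, 7]
Insert 27: shifted 1 elements -> [12, 27, 39, 38, -4, 7]
Insert 38: shifted 1 elements -> [12, 27, 38, 39, -4, 7]
Insert -4: shifted 4 elements -> [-4, 12, 27, 38, 39, 7]
Insert 7: shifted 4 elements -> [-4, 7, 12, 27, 38, 39]


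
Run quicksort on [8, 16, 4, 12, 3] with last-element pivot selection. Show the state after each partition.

Partition 1: pivot=3 at index 0 -> [3, 16, 4, 12, 8]
Partition 2: pivot=8 at index 2 -> [3, 4, 8, 12, 16]
Partition 3: pivot=16 at index 4 -> [3, 4, 8, 12, 16]


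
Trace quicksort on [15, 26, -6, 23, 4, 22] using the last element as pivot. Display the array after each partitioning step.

Partition 1: pivot=22 at index 3 -> [15, -6, 4, 22, 26, 23]
Partition 2: pivot=4 at index 1 -> [-6, 4, 15, 22, 26, 23]
Partition 3: pivot=23 at index 4 -> [-6, 4, 15, 22, 23, 26]


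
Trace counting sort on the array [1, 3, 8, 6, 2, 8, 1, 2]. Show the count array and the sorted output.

Count array: [0, 2, 2, 1, 0, 0, 1, 0, 2]
(count[i] = number of elements equal to i)
Cumulative count: [0, 2, 4, 5, 5, 5, 6, 6, 8]
Sorted: [1, 1, 2, 2, 3, 6, 8, 8]


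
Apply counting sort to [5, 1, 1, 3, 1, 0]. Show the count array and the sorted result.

Count array: [1, 3, 0, 1, 0, 1]
(count[i] = number of elements equal to i)
Cumulative count: [1, 4, 4, 5, 5, 6]
Sorted: [0, 1, 1, 1, 3, 5]


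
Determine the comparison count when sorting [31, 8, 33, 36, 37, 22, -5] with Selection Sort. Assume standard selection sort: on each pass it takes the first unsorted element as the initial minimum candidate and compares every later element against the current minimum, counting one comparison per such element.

Pass 1: scan indices 1..6 for the minimum = 6 comparison(s); min is -5, place at index 0 -> [-5, 8, 33, 36, 37, 22, 31]
Pass 2: scan indices 2..6 for the minimum = 5 comparison(s); min is 8, place at index 1 -> [-5, 8, 33, 36, 37, 22, 31]
Pass 3: scan indices 3..6 for the minimum = 4 comparison(s); min is 22, place at index 2 -> [-5, 8, 22, 36, 37, 33, 31]
Pass 4: scan indices 4..6 for the minimum = 3 comparison(s); min is 31, place at index 3 -> [-5, 8, 22, 31, 37, 33, 36]
Pass 5: scan indices 5..6 for the minimum = 2 comparison(s); min is 33, place at index 4 -> [-5, 8, 22, 31, 33, 37, 36]
Pass 6: scan indices 6..6 for the minimum = 1 comparison(s); min is 36, place at index 5 -> [-5, 8, 22, 31, 33, 36, 37]
Selection sort always scans the whole unsorted suffix, so the count is (n-1) + (n-2) + ... + 1 = n(n-1)/2 = 7*6/2 = 21 regardless of the input order.
Total comparisons: 6 + 5 + 4 + 3 + 2 + 1 = 21


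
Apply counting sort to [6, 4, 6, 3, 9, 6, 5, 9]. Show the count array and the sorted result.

Count array: [0, 0, 0, 1, 1, 1, 3, 0, 0, 2]
(count[i] = number of elements equal to i)
Cumulative count: [0, 0, 0, 1, 2, 3, 6, 6, 6, 8]
Sorted: [3, 4, 5, 6, 6, 6, 9, 9]


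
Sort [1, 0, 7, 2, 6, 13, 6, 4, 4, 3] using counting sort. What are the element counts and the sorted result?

Count array: [1, 1, 1, 1, 2, 0, 2, 1, 0, 0, 0, 0, 0, 1]
(count[i] = number of elements equal to i)
Cumulative count: [1, 2, 3, 4, 6, 6, 8, 9, 9, 9, 9, 9, 9, 10]
Sorted: [0, 1, 2, 3, 4, 4, 6, 6, 7, 13]


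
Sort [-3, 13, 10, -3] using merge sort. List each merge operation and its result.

Divide and conquer:
  Merge [-3] + [13] -> [-3, 13]
  Merge [10] + [-3] -> [-3, 10]
  Merge [-3, 13] + [-3, 10] -> [-3, -3, 10, 13]


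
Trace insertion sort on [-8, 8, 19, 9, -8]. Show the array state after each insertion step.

First element -8 is already 'sorted'
Insert 8: shifted 0 elements -> [-8, 8, 19, 9, -8]
Insert 19: shifted 0 elements -> [-8, 8, 19, 9, -8]
Insert 9: shifted 1 elements -> [-8, 8, 9, 19, -8]
Insert -8: shifted 3 elements -> [-8, -8, 8, 9, 19]


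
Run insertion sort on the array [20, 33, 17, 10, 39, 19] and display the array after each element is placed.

First element 20 is already 'sorted'
Insert 33: shifted 0 elements -> [20, 33, 17, 10, 39, 19]
Insert 17: shifted 2 elements -> [17, 20, 33, 10, 39, 19]
Insert 10: shifted 3 elements -> [10, 17, 20, 33, 39, 19]
Insert 39: shifted 0 elements -> [10, 17, 20, 33, 39, 19]
Insert 19: shifted 3 elements -> [10, 17, 19, 20, 33, 39]


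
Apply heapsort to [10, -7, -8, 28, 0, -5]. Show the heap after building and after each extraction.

Build heap: [28, 10, -5, -7, 0, -8]
Extract 28: [10, 0, -5, -7, -8, 28]
Extract 10: [0, -7, -5, -8, 10, 28]
Extract 0: [-5, -7, -8, 0, 10, 28]
Extract -5: [-7, -8, -5, 0, 10, 28]
Extract -7: [-8, -7, -5, 0, 10, 28]


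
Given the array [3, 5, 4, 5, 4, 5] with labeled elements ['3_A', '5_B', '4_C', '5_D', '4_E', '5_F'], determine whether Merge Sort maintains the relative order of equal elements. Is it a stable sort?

Trace Merge Sort on the labeled array (the key is the number; the letter only tracks identity):
  Merge [5_B] + [4_C] -> [4_C, 5_B]
  Merge [3_A] + [4_C, 5_B] -> [3_A, 4_C, 5_B]
  Merge [4_E] + [5_F] -> [4_E, 5_F]
  Merge [5_D] + [4_E, 5_F] -> [4_E, 5_D, 5_F]
  Merge [3_A, 4_C, 5_B] + [4_E, 5_D, 5_F] -> [3_A, 4_C, 4_E, 5_B, 5_D, 5_F]
Final order: [3_A, 4_C, 4_E, 5_B, 5_D, 5_F]
Equal keys:
  value 4: originally 4_C, 4_E; after sorting 4_C, 4_E -> order preserved
  value 5: originally 5_B, 5_D, 5_F; after sorting 5_B, 5_D, 5_F -> order preserved
All equal keys kept their original relative order. Merge Sort is stable: when the heads of the two halves are equal the merge takes from the left half first.
Answer: Stable


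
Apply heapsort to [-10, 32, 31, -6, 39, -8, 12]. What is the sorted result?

Build heap: [39, 32, 31, -6, -10, -8, 12]
Extract 39: [32, 12, 31, -6, -10, -8, 39]
Extract 32: [31, 12, -8, -6, -10, 32, 39]
Extract 31: [12, -6, -8, -10, 31, 32, 39]
Extract 12: [-6, -10, -8, 12, 31, 32, 39]
Extract -6: [-8, -10, -6, 12, 31, 32, 39]
Extract -8: [-10, -8, -6, 12, 31, 32, 39]


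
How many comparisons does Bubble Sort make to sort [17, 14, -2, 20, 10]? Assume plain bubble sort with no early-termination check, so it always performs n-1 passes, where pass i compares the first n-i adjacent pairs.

Pass 1: compare adjacent pairs (0,1)..(3,4) = 4 comparison(s), 3 swap(s) -> [14, -2, 17, 10, 20]
Pass 2: compare adjacent pairs (0,1)..(2,3) = 3 comparison(s), 2 swap(s) -> [-2, 14, 10, 17, 20]
Pass 3: compare adjacent pairs (0,1)..(1,2) = 2 comparison(s), 1 swap(s) -> [-2, 10, 14, 17, 20]
Pass 4: compare adjacent pairs (0,1)..(0,1) = 1 comparison(s), 0 swap(s) -> [-2, 10, 14, 17, 20]
Total comparisons: 4 + 3 + 2 + 1 = 10


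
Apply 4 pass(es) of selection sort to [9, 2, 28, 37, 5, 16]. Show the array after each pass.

Pass 1: Select minimum 2 at index 1, swap -> [2, 9, 28, 37, 5, 16]
Pass 2: Select minimum 5 at index 4, swap -> [2, 5, 28, 37, 9, 16]
Pass 3: Select minimum 9 at index 4, swap -> [2, 5, 9, 37, 28, 16]
Pass 4: Select minimum 16 at index 5, swap -> [2, 5, 9, 16, 28, 37]


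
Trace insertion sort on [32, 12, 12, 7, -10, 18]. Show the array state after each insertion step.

First element 32 is already 'sorted'
Insert 12: shifted 1 elements -> [12, 32, 12, 7, -10, 18]
Insert 12: shifted 1 elements -> [12, 12, 32, 7, -10, 18]
Insert 7: shifted 3 elements -> [7, 12, 12, 32, -10, 18]
Insert -10: shifted 4 elements -> [-10, 7, 12, 12, 32, 18]
Insert 18: shifted 1 elements -> [-10, 7, 12, 12, 18, 32]


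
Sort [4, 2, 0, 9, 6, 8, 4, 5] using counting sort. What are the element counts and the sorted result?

Count array: [1, 0, 1, 0, 2, 1, 1, 0, 1, 1]
(count[i] = number of elements equal to i)
Cumulative count: [1, 1, 2, 2, 4, 5, 6, 6, 7, 8]
Sorted: [0, 2, 4, 4, 5, 6, 8, 9]


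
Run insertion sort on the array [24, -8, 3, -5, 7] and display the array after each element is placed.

First element 24 is already 'sorted'
Insert -8: shifted 1 elements -> [-8, 24, 3, -5, 7]
Insert 3: shifted 1 elements -> [-8, 3, 24, -5, 7]
Insert -5: shifted 2 elements -> [-8, -5, 3, 24, 7]
Insert 7: shifted 1 elements -> [-8, -5, 3, 7, 24]


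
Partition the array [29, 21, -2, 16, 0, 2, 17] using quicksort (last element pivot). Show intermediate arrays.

Partition 1: pivot=17 at index 4 -> [-2, 16, 0, 2, 17, 21, 29]
Partition 2: pivot=2 at index 2 -> [-2, 0, 2, 16, 17, 21, 29]
Partition 3: pivot=0 at index 1 -> [-2, 0, 2, 16, 17, 21, 29]
Partition 4: pivot=29 at index 6 -> [-2, 0, 2, 16, 17, 21, 29]


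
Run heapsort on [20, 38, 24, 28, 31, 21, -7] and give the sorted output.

Build heap: [38, 31, 24, 28, 20, 21, -7]
Extract 38: [31, 28, 24, -7, 20, 21, 38]
Extract 31: [28, 21, 24, -7, 20, 31, 38]
Extract 28: [24, 21, 20, -7, 28, 31, 38]
Extract 24: [21, -7, 20, 24, 28, 31, 38]
Extract 21: [20, -7, 21, 24, 28, 31, 38]
Extract 20: [-7, 20, 21, 24, 28, 31, 38]


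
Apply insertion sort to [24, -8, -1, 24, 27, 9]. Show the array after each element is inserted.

First element 24 is already 'sorted'
Insert -8: shifted 1 elements -> [-8, 24, -1, 24, 27, 9]
Insert -1: shifted 1 elements -> [-8, -1, 24, 24, 27, 9]
Insert 24: shifted 0 elements -> [-8, -1, 24, 24, 27, 9]
Insert 27: shifted 0 elements -> [-8, -1, 24, 24, 27, 9]
Insert 9: shifted 3 elements -> [-8, -1, 9, 24, 24, 27]


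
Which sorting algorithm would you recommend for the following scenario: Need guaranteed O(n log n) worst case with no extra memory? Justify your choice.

Best choice: Heapsort
Reason: Heapsort is O(n log n) worst case and sorts in-place; quicksort can degrade to O(n^2)


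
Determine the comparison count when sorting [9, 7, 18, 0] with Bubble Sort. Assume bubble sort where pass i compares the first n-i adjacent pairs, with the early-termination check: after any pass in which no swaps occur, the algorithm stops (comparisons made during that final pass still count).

Pass 1: compare adjacent pairs (0,1)..(2,3) = 3 comparison(s), 2 swap(s) -> [7, 9, 0, 18]
Pass 2: compare adjacent pairs (0,1)..(1,2) = 2 comparison(s), 1 swap(s) -> [7, 0, 9, 18]
Pass 3: compare adjacent pairs (0,1)..(0,1) = 1 comparison(s), 1 swap(s) -> [0, 7, 9, 18]
Every pass made at least one swap, so all n-1 passes run.
Total comparisons: 3 + 2 + 1 = 6


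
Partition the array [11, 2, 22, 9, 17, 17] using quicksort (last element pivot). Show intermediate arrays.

Partition 1: pivot=17 at index 4 -> [11, 2, 9, 17, 17, 22]
Partition 2: pivot=17 at index 3 -> [11, 2, 9, 17, 17, 22]
Partition 3: pivot=9 at index 1 -> [2, 9, 11, 17, 17, 22]


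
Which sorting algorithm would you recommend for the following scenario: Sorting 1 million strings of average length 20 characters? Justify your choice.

Best choice: MSD radix sort or Mergesort
Reason: MSD radix sort is a non-comparison sort that buckets the strings by successive character positions, running in time proportional to the total number of characters examined rather than O(n log n) string comparisons; mergesort is a stable O(n log n)-comparison alternative that works for arbitrary variable-length keys


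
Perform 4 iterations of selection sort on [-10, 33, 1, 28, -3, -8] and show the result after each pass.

Pass 1: Select minimum -10 at index 0, swap -> [-10, 33, 1, 28, -3, -8]
Pass 2: Select minimum -8 at index 5, swap -> [-10, -8, 1, 28, -3, 33]
Pass 3: Select minimum -3 at index 4, swap -> [-10, -8, -3, 28, 1, 33]
Pass 4: Select minimum 1 at index 4, swap -> [-10, -8, -3, 1, 28, 33]


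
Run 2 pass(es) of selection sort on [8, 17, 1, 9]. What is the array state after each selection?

Pass 1: Select minimum 1 at index 2, swap -> [1, 17, 8, 9]
Pass 2: Select minimum 8 at index 2, swap -> [1, 8, 17, 9]


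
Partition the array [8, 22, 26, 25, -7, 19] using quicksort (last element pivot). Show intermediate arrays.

Partition 1: pivot=19 at index 2 -> [8, -7, 19, 25, 22, 26]
Partition 2: pivot=-7 at index 0 -> [-7, 8, 19, 25, 22, 26]
Partition 3: pivot=26 at index 5 -> [-7, 8, 19, 25, 22, 26]
Partition 4: pivot=22 at index 3 -> [-7, 8, 19, 22, 25, 26]


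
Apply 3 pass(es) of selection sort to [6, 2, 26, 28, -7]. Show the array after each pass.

Pass 1: Select minimum -7 at index 4, swap -> [-7, 2, 26, 28, 6]
Pass 2: Select minimum 2 at index 1, swap -> [-7, 2, 26, 28, 6]
Pass 3: Select minimum 6 at index 4, swap -> [-7, 2, 6, 28, 26]


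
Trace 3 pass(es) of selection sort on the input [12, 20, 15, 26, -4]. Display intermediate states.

Pass 1: Select minimum -4 at index 4, swap -> [-4, 20, 15, 26, 12]
Pass 2: Select minimum 12 at index 4, swap -> [-4, 12, 15, 26, 20]
Pass 3: Select minimum 15 at index 2, swap -> [-4, 12, 15, 26, 20]


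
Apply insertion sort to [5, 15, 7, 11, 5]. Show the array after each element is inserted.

First element 5 is already 'sorted'
Insert 15: shifted 0 elements -> [5, 15, 7, 11, 5]
Insert 7: shifted 1 elements -> [5, 7, 15, 11, 5]
Insert 11: shifted 1 elements -> [5, 7, 11, 15, 5]
Insert 5: shifted 3 elements -> [5, 5, 7, 11, 15]


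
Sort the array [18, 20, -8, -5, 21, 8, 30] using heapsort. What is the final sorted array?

Build heap: [30, 21, 18, -5, 20, 8, -8]
Extract 30: [21, 20, 18, -5, -8, 8, 30]
Extract 21: [20, 8, 18, -5, -8, 21, 30]
Extract 20: [18, 8, -8, -5, 20, 21, 30]
Extract 18: [8, -5, -8, 18, 20, 21, 30]
Extract 8: [-5, -8, 8, 18, 20, 21, 30]
Extract -5: [-8, -5, 8, 18, 20, 21, 30]


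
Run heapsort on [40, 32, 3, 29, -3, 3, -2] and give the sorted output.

Build heap: [40, 32, 3, 29, -3, 3, -2]
Extract 40: [32, 29, 3, -2, -3, 3, 40]
Extract 32: [29, 3, 3, -2, -3, 32, 40]
Extract 29: [3, -2, 3, -3, 29, 32, 40]
Extract 3: [3, -2, -3, 3, 29, 32, 40]
Extract 3: [-2, -3, 3, 3, 29, 32, 40]
Extract -2: [-3, -2, 3, 3, 29, 32, 40]


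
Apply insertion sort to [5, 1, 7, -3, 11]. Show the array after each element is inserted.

First element 5 is already 'sorted'
Insert 1: shifted 1 elements -> [1, 5, 7, -3, 11]
Insert 7: shifted 0 elements -> [1, 5, 7, -3, 11]
Insert -3: shifted 3 elements -> [-3, 1, 5, 7, 11]
Insert 11: shifted 0 elements -> [-3, 1, 5, 7, 11]


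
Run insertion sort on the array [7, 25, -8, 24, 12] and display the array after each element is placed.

First element 7 is already 'sorted'
Insert 25: shifted 0 elements -> [7, 25, -8, 24, 12]
Insert -8: shifted 2 elements -> [-8, 7, 25, 24, 12]
Insert 24: shifted 1 elements -> [-8, 7, 24, 25, 12]
Insert 12: shifted 2 elements -> [-8, 7, 12, 24, 25]


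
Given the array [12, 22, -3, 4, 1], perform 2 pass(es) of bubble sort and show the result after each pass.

After pass 1: [12, -3, 4, 1, 22] (3 swaps)
After pass 2: [-3, 4, 1, 12, 22] (3 swaps)
Total swaps: 6


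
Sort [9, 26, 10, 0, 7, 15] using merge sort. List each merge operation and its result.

Divide and conquer:
  Merge [26] + [10] -> [10, 26]
  Merge [9] + [10, 26] -> [9, 10, 26]
  Merge [7] + [15] -> [7, 15]
  Merge [0] + [7, 15] -> [0, 7, 15]
  Merge [9, 10, 26] + [0, 7, 15] -> [0, 7, 9, 10, 15, 26]


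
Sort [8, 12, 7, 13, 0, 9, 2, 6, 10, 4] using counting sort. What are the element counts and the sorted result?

Count array: [1, 0, 1, 0, 1, 0, 1, 1, 1, 1, 1, 0, 1, 1]
(count[i] = number of elements equal to i)
Cumulative count: [1, 1, 2, 2, 3, 3, 4, 5, 6, 7, 8, 8, 9, 10]
Sorted: [0, 2, 4, 6, 7, 8, 9, 10, 12, 13]


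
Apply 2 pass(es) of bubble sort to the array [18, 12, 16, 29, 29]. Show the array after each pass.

After pass 1: [12, 16, 18, 29, 29] (2 swaps)
After pass 2: [12, 16, 18, 29, 29] (0 swaps)
Total swaps: 2


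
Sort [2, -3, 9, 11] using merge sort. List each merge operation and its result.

Divide and conquer:
  Merge [2] + [-3] -> [-3, 2]
  Merge [9] + [11] -> [9, 11]
  Merge [-3, 2] + [9, 11] -> [-3, 2, 9, 11]


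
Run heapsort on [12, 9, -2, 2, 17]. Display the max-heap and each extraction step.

Build heap: [17, 12, -2, 2, 9]
Extract 17: [12, 9, -2, 2, 17]
Extract 12: [9, 2, -2, 12, 17]
Extract 9: [2, -2, 9, 12, 17]
Extract 2: [-2, 2, 9, 12, 17]


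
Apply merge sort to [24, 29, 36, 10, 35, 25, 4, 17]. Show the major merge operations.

Divide and conquer:
  Merge [24] + [29] -> [24, 29]
  Merge [36] + [10] -> [10, 36]
  Merge [24, 29] + [10, 36] -> [10, 24, 29, 36]
  Merge [35] + [25] -> [25, 35]
  Merge [4] + [17] -> [4, 17]
  Merge [25, 35] + [4, 17] -> [4, 17, 25, 35]
  Merge [10, 24, 29, 36] + [4, 17, 25, 35] -> [4, 10, 17, 24, 25, 29, 35, 36]


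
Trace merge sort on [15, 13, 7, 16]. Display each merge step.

Divide and conquer:
  Merge [15] + [13] -> [13, 15]
  Merge [7] + [16] -> [7, 16]
  Merge [13, 15] + [7, 16] -> [7, 13, 15, 16]


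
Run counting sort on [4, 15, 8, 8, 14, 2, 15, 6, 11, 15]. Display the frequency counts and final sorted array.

Count array: [0, 0, 1, 0, 1, 0, 1, 0, 2, 0, 0, 1, 0, 0, 1, 3]
(count[i] = number of elements equal to i)
Cumulative count: [0, 0, 1, 1, 2, 2, 3, 3, 5, 5, 5, 6, 6, 6, 7, 10]
Sorted: [2, 4, 6, 8, 8, 11, 14, 15, 15, 15]


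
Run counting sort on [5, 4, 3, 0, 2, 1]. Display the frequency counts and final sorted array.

Count array: [1, 1, 1, 1, 1, 1]
(count[i] = number of elements equal to i)
Cumulative count: [1, 2, 3, 4, 5, 6]
Sorted: [0, 1, 2, 3, 4, 5]


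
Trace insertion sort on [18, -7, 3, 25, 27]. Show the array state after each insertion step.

First element 18 is already 'sorted'
Insert -7: shifted 1 elements -> [-7, 18, 3, 25, 27]
Insert 3: shifted 1 elements -> [-7, 3, 18, 25, 27]
Insert 25: shifted 0 elements -> [-7, 3, 18, 25, 27]
Insert 27: shifted 0 elements -> [-7, 3, 18, 25, 27]


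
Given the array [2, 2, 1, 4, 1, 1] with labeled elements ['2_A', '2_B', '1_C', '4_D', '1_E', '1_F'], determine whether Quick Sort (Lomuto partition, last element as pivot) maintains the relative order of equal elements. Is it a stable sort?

Trace Quick Sort on the labeled array (the key is the number; the letter only tracks identity):
  Partition indices 0..5 around pivot 1_F -> [1_C, 1_E, 1_F, 4_D, 2_B, 2_A]
  Partition indices 0..1 around pivot 1_E -> [1_C, 1_E, 1_F, 4_D, 2_B, 2_A]
  Partition indices 3..5 around pivot 2_A -> [1_C, 1_E, 1_F, 2_B, 2_A, 4_D]
Final order: [1_C, 1_E, 1_F, 2_B, 2_A, 4_D]
Equal keys:
  value 1: originally 1_C, 1_E, 1_F; after sorting 1_C, 1_E, 1_F -> order preserved
  value 2: originally 2_A, 2_B; after sorting 2_B, 2_A -> order changed
Equal keys were reordered, so Quick Sort is not stable: partition swaps elements across long distances and can reorder equal keys. (One such input is enough; an unstable sort may happen to preserve order on other inputs, but it gives no guarantee.)
Answer: Not stable


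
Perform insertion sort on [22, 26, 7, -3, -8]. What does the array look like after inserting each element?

First element 22 is already 'sorted'
Insert 26: shifted 0 elements -> [22, 26, 7, -3, -8]
Insert 7: shifted 2 elements -> [7, 22, 26, -3, -8]
Insert -3: shifted 3 elements -> [-3, 7, 22, 26, -8]
Insert -8: shifted 4 elements -> [-8, -3, 7, 22, 26]


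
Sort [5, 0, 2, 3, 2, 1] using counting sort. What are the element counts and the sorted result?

Count array: [1, 1, 2, 1, 0, 1]
(count[i] = number of elements equal to i)
Cumulative count: [1, 2, 4, 5, 5, 6]
Sorted: [0, 1, 2, 2, 3, 5]


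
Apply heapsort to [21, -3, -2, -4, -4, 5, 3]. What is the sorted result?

Build heap: [21, -3, 5, -4, -4, -2, 3]
Extract 21: [5, -3, 3, -4, -4, -2, 21]
Extract 5: [3, -3, -2, -4, -4, 5, 21]
Extract 3: [-2, -3, -4, -4, 3, 5, 21]
Extract -2: [-3, -4, -4, -2, 3, 5, 21]
Extract -3: [-4, -4, -3, -2, 3, 5, 21]
Extract -4: [-4, -4, -3, -2, 3, 5, 21]


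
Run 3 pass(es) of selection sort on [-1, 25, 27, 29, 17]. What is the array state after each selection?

Pass 1: Select minimum -1 at index 0, swap -> [-1, 25, 27, 29, 17]
Pass 2: Select minimum 17 at index 4, swap -> [-1, 17, 27, 29, 25]
Pass 3: Select minimum 25 at index 4, swap -> [-1, 17, 25, 29, 27]


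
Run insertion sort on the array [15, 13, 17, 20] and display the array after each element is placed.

First element 15 is already 'sorted'
Insert 13: shifted 1 elements -> [13, 15, 17, 20]
Insert 17: shifted 0 elements -> [13, 15, 17, 20]
Insert 20: shifted 0 elements -> [13, 15, 17, 20]


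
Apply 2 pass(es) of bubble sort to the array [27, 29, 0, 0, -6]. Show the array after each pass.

After pass 1: [27, 0, 0, -6, 29] (3 swaps)
After pass 2: [0, 0, -6, 27, 29] (3 swaps)
Total swaps: 6


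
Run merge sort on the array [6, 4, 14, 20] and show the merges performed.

Divide and conquer:
  Merge [6] + [4] -> [4, 6]
  Merge [14] + [20] -> [14, 20]
  Merge [4, 6] + [14, 20] -> [4, 6, 14, 20]


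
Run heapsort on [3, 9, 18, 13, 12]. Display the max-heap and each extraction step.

Build heap: [18, 13, 3, 9, 12]
Extract 18: [13, 12, 3, 9, 18]
Extract 13: [12, 9, 3, 13, 18]
Extract 12: [9, 3, 12, 13, 18]
Extract 9: [3, 9, 12, 13, 18]


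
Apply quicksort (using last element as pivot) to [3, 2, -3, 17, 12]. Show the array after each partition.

Partition 1: pivot=12 at index 3 -> [3, 2, -3, 12, 17]
Partition 2: pivot=-3 at index 0 -> [-3, 2, 3, 12, 17]
Partition 3: pivot=3 at index 2 -> [-3, 2, 3, 12, 17]


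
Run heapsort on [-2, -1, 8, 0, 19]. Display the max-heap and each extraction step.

Build heap: [19, 0, 8, -2, -1]
Extract 19: [8, 0, -1, -2, 19]
Extract 8: [0, -2, -1, 8, 19]
Extract 0: [-1, -2, 0, 8, 19]
Extract -1: [-2, -1, 0, 8, 19]


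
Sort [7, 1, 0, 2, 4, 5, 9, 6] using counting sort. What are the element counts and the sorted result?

Count array: [1, 1, 1, 0, 1, 1, 1, 1, 0, 1]
(count[i] = number of elements equal to i)
Cumulative count: [1, 2, 3, 3, 4, 5, 6, 7, 7, 8]
Sorted: [0, 1, 2, 4, 5, 6, 7, 9]


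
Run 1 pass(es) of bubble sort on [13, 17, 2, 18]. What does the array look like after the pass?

After pass 1: [13, 2, 17, 18] (1 swaps)
Total swaps: 1


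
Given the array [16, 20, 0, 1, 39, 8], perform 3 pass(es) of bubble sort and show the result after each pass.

After pass 1: [16, 0, 1, 20, 8, 39] (3 swaps)
After pass 2: [0, 1, 16, 8, 20, 39] (3 swaps)
After pass 3: [0, 1, 8, 16, 20, 39] (1 swaps)
Total swaps: 7


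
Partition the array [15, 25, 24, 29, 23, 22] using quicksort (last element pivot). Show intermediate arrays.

Partition 1: pivot=22 at index 1 -> [15, 22, 24, 29, 23, 25]
Partition 2: pivot=25 at index 4 -> [15, 22, 24, 23, 25, 29]
Partition 3: pivot=23 at index 2 -> [15, 22, 23, 24, 25, 29]


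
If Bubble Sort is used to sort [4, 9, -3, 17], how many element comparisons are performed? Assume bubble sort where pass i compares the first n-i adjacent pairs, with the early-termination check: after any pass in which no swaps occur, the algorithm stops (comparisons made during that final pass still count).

Pass 1: compare adjacent pairs (0,1)..(2,3) = 3 comparison(s), 1 swap(s) -> [4, -3, 9, 17]
Pass 2: compare adjacent pairs (0,1)..(1,2) = 2 comparison(s), 1 swap(s) -> [-3, 4, 9, 17]
Pass 3: compare adjacent pairs (0,1)..(0,1) = 1 comparison(s), 0 swap(s) -> [-3, 4, 9, 17]
No swaps in this pass, so bubble sort stops here.
Total comparisons: 3 + 2 + 1 = 6
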